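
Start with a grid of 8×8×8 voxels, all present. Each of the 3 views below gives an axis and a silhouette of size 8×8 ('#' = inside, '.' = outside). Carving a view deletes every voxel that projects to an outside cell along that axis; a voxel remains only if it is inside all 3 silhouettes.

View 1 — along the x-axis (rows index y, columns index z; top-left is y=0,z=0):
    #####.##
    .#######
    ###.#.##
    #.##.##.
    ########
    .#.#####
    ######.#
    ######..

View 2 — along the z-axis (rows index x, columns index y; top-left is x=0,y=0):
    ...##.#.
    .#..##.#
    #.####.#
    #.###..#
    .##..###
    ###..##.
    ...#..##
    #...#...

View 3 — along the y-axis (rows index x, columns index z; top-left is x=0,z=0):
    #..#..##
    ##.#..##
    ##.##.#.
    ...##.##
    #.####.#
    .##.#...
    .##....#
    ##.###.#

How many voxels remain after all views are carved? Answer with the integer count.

remaining voxels: 121

full grid |V| = 512
after view 1 [x-axis, 52 of 64 cells solid] → remaining = 416
after view 2 [z-axis, 33 of 64 cells solid] → remaining = 215
after view 3 [y-axis, 36 of 64 cells solid] → remaining = 121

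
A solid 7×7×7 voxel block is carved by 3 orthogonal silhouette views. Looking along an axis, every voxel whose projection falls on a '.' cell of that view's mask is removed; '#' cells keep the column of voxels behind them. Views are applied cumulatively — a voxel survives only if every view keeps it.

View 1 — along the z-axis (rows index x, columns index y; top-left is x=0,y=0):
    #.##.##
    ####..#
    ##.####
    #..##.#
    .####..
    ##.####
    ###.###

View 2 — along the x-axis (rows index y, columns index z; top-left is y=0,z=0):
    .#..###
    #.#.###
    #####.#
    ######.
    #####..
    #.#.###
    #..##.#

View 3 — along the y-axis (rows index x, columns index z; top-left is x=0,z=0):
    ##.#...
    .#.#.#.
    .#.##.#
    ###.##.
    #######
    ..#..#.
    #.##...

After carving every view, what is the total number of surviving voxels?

voxel count = 91

full grid |V| = 343
  1. axis=2 (XY plane), |mask|=36  ⇒  voxels=252
  2. axis=0 (YZ plane), |mask|=35  ⇒  voxels=178
  3. axis=1 (XZ plane), |mask|=27  ⇒  voxels=91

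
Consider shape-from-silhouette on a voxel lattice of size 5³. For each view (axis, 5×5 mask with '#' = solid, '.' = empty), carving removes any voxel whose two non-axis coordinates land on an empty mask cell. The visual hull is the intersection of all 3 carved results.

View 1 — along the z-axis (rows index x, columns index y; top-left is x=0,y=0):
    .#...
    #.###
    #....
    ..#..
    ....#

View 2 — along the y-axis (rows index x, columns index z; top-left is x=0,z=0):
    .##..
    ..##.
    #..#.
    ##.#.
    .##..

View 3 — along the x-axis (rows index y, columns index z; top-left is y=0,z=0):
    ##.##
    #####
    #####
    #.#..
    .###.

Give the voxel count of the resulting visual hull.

initial block: 5^3 = 125
V1 z: intersect with XY mask (8 set) -- 40 left
V2 y: intersect with XZ mask (11 set) -- 17 left
V3 x: intersect with YZ mask (19 set) -- 15 left

remaining voxels: 15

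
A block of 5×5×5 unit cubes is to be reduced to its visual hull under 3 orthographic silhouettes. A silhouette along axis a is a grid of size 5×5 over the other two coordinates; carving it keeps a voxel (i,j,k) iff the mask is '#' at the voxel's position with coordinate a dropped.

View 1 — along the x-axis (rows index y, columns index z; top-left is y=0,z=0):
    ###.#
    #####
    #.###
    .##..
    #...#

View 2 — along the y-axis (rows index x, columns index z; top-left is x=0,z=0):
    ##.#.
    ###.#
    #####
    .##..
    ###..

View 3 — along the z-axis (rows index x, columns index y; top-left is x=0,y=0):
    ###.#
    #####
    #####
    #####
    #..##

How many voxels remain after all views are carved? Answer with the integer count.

53 voxels

full grid |V| = 125
[1] x-view keeps 17 columns → grid now 85
[2] y-view keeps 17 columns → grid now 59
[3] z-view keeps 22 columns → grid now 53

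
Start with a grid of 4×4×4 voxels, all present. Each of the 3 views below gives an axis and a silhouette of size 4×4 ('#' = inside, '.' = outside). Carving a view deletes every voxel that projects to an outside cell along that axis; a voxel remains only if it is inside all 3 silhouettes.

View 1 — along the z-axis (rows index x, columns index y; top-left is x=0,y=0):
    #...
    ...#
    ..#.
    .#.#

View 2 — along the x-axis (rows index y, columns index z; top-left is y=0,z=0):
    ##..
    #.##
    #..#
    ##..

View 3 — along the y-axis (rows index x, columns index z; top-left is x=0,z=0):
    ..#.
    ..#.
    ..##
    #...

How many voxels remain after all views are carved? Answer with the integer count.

before carving: 64 voxels (4×4×4)
[1] z-view keeps 5 columns → grid now 20
[2] x-view keeps 9 columns → grid now 11
[3] y-view keeps 5 columns → grid now 3

3 voxels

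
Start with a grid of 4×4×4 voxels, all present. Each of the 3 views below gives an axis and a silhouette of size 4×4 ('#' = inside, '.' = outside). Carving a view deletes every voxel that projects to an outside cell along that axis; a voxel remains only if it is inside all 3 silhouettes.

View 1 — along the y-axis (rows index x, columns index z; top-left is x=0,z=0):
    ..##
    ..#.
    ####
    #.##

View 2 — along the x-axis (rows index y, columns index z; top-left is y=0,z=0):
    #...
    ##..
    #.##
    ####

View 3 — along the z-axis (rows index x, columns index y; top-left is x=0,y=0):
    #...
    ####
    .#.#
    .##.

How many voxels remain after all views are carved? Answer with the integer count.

remaining voxels: 12

full grid |V| = 64
[1] y-view keeps 10 columns → grid now 40
[2] x-view keeps 10 columns → grid now 24
[3] z-view keeps 9 columns → grid now 12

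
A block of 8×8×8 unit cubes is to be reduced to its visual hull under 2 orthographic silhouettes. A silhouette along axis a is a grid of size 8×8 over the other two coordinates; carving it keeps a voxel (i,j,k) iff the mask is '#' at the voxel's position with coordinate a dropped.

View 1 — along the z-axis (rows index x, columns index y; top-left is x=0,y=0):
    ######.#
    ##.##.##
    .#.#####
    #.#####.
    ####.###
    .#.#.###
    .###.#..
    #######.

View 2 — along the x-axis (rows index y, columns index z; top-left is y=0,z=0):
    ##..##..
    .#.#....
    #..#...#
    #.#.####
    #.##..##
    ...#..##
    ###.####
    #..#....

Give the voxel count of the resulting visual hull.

|visual hull| = 195

full grid |V| = 512
[1] z-view keeps 48 columns → grid now 384
[2] x-view keeps 32 columns → grid now 195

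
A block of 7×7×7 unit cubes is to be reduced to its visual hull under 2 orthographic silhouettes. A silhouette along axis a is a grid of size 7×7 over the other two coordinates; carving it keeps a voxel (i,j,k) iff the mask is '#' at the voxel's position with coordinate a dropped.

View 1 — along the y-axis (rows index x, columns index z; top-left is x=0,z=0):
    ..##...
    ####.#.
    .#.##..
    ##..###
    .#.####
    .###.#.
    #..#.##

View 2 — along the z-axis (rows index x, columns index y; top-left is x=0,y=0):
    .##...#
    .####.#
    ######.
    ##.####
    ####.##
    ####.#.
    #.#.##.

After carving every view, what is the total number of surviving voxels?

initial block: 7^3 = 343
carve view 1 (along y, XZ-mask fill 28/49): 196 voxels remain
carve view 2 (along z, XY-mask fill 35/49): 145 voxels remain

|visual hull| = 145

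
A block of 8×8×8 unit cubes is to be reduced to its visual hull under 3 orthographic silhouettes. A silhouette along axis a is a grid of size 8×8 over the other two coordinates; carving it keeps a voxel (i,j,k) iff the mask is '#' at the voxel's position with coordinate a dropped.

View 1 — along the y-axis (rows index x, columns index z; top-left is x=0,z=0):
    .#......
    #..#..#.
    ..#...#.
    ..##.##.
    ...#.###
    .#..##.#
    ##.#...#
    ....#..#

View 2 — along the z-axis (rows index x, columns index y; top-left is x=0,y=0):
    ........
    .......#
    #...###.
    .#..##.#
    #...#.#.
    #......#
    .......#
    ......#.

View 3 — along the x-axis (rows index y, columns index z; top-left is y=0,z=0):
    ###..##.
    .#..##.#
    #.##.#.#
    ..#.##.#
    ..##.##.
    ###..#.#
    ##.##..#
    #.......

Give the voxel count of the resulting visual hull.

remaining voxels: 25

start: 8×8×8 = 512 voxels
V1 y: intersect with XZ mask (24 set) -- 192 left
V2 z: intersect with XY mask (16 set) -- 53 left
V3 x: intersect with YZ mask (33 set) -- 25 left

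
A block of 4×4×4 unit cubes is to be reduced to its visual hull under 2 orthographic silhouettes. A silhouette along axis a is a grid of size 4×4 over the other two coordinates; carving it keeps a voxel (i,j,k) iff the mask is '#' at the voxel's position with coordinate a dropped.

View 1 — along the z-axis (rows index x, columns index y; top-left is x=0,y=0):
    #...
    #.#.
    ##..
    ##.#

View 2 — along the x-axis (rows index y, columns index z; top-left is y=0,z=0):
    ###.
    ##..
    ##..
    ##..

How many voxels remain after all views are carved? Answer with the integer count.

full grid |V| = 64
[1] z-view keeps 8 columns → grid now 32
[2] x-view keeps 9 columns → grid now 20

voxel count = 20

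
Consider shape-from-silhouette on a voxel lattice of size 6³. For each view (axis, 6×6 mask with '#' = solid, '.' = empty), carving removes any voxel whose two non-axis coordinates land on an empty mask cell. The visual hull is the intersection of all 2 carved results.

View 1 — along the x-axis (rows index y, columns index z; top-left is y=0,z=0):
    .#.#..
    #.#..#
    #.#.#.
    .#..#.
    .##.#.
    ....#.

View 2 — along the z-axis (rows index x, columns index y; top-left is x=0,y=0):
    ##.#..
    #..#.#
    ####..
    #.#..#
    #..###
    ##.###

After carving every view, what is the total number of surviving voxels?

47 voxels

start: 6×6×6 = 216 voxels
carve view 1 (along x, YZ-mask fill 14/36): 84 voxels remain
carve view 2 (along z, XY-mask fill 22/36): 47 voxels remain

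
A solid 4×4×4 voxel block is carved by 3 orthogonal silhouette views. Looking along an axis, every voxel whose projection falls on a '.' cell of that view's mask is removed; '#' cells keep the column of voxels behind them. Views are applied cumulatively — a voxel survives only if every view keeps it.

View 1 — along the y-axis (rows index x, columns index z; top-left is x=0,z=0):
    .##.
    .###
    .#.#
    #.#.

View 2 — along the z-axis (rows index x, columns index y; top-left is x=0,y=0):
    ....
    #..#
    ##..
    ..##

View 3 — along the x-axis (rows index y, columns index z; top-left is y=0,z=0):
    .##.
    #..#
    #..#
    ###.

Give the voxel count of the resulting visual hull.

start: 4×4×4 = 64 voxels
V1 y: intersect with XZ mask (9 set) -- 36 left
V2 z: intersect with XY mask (6 set) -- 14 left
V3 x: intersect with YZ mask (9 set) -- 9 left

voxel count = 9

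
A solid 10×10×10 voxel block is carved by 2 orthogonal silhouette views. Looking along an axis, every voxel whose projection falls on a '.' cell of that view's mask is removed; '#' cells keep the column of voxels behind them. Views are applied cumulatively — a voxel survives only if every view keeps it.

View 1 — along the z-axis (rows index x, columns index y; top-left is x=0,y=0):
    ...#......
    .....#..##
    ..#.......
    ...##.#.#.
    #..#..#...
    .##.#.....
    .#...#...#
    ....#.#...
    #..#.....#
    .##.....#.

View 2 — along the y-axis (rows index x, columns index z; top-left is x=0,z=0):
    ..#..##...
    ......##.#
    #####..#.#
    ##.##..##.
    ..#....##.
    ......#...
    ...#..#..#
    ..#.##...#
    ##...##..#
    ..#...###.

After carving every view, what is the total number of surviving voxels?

start: 10×10×10 = 1000 voxels
after view 1 [z-axis, 26 of 100 cells solid] → remaining = 260
after view 2 [y-axis, 39 of 100 cells solid] → remaining = 99

99 voxels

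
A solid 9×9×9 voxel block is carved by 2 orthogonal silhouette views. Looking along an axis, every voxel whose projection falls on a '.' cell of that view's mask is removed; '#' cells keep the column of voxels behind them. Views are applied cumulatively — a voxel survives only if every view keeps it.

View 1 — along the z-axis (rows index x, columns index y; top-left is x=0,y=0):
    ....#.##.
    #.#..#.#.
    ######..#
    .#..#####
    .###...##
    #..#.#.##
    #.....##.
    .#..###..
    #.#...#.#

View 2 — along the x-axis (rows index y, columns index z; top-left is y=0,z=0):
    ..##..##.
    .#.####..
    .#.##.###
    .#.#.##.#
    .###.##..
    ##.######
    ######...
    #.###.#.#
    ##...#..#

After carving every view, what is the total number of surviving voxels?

start: 9×9×9 = 729 voxels
V1 z: intersect with XY mask (41 set) -- 369 left
V2 x: intersect with YZ mask (49 set) -- 225 left

voxel count = 225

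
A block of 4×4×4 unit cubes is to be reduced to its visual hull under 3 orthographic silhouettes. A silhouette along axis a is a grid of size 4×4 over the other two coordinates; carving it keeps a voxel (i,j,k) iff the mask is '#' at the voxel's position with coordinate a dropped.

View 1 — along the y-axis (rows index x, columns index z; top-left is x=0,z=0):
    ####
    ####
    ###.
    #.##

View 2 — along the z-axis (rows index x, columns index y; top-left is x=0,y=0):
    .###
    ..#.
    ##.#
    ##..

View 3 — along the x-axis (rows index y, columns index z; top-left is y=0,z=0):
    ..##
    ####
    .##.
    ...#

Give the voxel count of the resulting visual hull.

before carving: 64 voxels (4×4×4)
carve view 1 (along y, XZ-mask fill 14/16): 56 voxels remain
carve view 2 (along z, XY-mask fill 9/16): 31 voxels remain
carve view 3 (along x, YZ-mask fill 9/16): 18 voxels remain

remaining voxels: 18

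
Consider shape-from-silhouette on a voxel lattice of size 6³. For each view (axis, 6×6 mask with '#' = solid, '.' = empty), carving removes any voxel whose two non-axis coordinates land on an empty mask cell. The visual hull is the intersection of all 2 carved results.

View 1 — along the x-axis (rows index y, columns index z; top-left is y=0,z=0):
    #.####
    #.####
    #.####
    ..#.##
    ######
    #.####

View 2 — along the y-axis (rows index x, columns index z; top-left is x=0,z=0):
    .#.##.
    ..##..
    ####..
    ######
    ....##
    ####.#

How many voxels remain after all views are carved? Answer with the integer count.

before carving: 216 voxels (6×6×6)
after view 1 [x-axis, 29 of 36 cells solid] → remaining = 174
after view 2 [y-axis, 22 of 36 cells solid] → remaining = 104

remaining voxels: 104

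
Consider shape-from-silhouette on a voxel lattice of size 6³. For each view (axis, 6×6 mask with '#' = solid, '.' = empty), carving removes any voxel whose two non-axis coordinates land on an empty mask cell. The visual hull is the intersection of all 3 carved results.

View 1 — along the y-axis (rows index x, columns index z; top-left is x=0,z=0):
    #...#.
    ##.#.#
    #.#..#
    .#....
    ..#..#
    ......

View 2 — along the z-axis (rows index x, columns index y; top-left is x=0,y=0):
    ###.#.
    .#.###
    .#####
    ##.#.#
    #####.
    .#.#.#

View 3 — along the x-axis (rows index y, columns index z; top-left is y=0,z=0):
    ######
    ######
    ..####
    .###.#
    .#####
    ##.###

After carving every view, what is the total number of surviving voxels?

|visual hull| = 45

full grid |V| = 216
step 1: project along y, AND mask (12/36) → |grid| = 72
step 2: project along z, AND mask (25/36) → |grid| = 53
step 3: project along x, AND mask (30/36) → |grid| = 45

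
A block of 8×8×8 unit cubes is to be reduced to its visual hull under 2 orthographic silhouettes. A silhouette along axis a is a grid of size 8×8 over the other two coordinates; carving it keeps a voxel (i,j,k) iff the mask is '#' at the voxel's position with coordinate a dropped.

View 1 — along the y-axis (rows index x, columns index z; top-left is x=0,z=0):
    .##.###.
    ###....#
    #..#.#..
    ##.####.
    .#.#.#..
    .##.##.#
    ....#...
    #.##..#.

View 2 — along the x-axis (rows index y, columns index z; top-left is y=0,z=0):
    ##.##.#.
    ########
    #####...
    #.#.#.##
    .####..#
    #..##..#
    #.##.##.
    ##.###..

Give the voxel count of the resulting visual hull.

164 voxels

before carving: 512 voxels (8×8×8)
step 1: project along y, AND mask (31/64) → |grid| = 248
step 2: project along x, AND mask (42/64) → |grid| = 164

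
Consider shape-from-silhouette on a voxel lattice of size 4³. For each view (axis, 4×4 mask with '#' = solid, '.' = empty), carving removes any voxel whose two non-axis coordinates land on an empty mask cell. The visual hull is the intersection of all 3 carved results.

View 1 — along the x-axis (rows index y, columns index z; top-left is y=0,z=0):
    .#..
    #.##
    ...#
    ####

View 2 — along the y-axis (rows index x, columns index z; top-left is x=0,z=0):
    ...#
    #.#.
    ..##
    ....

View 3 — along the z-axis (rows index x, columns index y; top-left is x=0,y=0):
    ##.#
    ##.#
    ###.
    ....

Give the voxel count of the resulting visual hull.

full grid |V| = 64
step 1: project along x, AND mask (9/16) → |grid| = 36
step 2: project along y, AND mask (5/16) → |grid| = 12
step 3: project along z, AND mask (9/16) → |grid| = 9

|visual hull| = 9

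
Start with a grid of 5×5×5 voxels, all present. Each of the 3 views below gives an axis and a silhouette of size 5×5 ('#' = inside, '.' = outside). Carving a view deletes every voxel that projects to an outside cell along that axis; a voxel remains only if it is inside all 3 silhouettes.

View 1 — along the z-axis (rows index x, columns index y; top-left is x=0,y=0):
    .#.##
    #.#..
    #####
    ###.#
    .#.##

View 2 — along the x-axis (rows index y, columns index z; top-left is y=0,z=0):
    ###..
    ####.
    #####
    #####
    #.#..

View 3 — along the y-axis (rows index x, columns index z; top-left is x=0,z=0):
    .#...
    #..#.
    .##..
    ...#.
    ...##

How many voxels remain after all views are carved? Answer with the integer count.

voxel count = 19

start: 5×5×5 = 125 voxels
after view 1 [z-axis, 17 of 25 cells solid] → remaining = 85
after view 2 [x-axis, 19 of 25 cells solid] → remaining = 63
after view 3 [y-axis, 8 of 25 cells solid] → remaining = 19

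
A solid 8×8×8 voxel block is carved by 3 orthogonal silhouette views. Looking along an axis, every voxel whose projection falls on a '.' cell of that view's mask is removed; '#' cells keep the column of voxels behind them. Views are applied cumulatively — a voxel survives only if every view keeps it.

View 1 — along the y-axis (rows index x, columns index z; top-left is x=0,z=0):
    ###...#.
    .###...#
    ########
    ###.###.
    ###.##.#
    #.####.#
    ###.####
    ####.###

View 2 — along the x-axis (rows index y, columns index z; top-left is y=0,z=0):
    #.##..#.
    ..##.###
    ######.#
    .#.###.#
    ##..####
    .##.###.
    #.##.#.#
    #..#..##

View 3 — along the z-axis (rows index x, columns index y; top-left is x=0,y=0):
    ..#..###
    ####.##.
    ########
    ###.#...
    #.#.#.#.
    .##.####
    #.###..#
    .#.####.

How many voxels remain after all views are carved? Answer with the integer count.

initial block: 8^3 = 512
V1 y: intersect with XZ mask (48 set) -- 384 left
V2 x: intersect with YZ mask (41 set) -- 244 left
V3 z: intersect with XY mask (42 set) -- 171 left

remaining voxels: 171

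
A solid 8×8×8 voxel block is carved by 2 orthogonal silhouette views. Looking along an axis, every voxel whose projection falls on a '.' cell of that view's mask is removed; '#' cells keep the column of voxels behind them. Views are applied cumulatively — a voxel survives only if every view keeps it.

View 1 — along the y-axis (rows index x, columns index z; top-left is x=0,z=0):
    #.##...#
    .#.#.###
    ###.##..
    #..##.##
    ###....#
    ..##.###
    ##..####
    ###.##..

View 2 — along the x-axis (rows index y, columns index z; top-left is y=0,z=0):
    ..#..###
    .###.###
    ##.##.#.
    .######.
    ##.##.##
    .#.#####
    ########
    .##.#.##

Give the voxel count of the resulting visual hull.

|visual hull| = 219

full grid |V| = 512
V1 y: intersect with XZ mask (39 set) -- 312 left
V2 x: intersect with YZ mask (46 set) -- 219 left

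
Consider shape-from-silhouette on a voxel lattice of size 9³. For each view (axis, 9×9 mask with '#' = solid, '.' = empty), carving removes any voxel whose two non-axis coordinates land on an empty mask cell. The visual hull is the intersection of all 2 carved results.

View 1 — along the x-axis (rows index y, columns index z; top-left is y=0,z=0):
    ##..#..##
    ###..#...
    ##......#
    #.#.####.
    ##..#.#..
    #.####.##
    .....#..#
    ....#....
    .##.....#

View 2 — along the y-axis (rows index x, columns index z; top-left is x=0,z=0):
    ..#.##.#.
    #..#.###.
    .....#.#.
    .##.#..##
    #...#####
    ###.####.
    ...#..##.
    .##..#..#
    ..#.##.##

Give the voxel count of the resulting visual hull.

|visual hull| = 160

before carving: 729 voxels (9×9×9)
  1. axis=0 (YZ plane), |mask|=35  ⇒  voxels=315
  2. axis=1 (XZ plane), |mask|=41  ⇒  voxels=160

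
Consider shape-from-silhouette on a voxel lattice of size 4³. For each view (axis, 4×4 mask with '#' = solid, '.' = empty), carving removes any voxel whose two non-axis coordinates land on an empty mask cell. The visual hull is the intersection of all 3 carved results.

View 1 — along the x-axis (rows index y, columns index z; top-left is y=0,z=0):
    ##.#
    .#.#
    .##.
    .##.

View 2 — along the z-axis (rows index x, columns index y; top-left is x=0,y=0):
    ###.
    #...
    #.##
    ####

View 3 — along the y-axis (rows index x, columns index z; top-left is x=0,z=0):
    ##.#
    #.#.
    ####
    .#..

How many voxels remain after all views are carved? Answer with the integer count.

remaining voxels: 18

initial block: 4^3 = 64
V1 x: intersect with YZ mask (9 set) -- 36 left
V2 z: intersect with XY mask (11 set) -- 26 left
V3 y: intersect with XZ mask (10 set) -- 18 left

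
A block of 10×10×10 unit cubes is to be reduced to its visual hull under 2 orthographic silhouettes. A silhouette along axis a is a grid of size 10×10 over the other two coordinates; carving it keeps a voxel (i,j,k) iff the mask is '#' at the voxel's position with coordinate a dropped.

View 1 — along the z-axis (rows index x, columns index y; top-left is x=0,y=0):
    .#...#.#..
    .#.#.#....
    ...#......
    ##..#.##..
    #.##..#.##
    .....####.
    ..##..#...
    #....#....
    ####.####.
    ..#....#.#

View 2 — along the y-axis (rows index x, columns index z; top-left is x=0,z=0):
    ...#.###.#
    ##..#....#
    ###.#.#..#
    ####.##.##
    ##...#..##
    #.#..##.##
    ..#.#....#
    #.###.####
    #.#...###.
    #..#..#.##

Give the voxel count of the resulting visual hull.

voxel count = 207

full grid |V| = 1000
after view 1 [z-axis, 38 of 100 cells solid] → remaining = 380
after view 2 [y-axis, 55 of 100 cells solid] → remaining = 207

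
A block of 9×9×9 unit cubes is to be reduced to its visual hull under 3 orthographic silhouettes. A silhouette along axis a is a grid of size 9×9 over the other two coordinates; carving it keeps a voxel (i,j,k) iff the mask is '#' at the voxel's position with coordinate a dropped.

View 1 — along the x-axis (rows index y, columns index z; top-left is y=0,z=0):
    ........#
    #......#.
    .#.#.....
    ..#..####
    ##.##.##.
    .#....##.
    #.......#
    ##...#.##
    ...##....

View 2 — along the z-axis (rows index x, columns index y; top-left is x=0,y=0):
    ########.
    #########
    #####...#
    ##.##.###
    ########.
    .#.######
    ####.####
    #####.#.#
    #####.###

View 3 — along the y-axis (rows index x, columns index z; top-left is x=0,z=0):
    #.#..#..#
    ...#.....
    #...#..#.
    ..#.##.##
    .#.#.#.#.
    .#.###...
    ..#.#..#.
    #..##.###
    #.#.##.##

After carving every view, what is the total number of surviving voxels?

|visual hull| = 95

initial block: 9^3 = 729
[1] x-view keeps 28 columns → grid now 252
[2] z-view keeps 68 columns → grid now 213
[3] y-view keeps 36 columns → grid now 95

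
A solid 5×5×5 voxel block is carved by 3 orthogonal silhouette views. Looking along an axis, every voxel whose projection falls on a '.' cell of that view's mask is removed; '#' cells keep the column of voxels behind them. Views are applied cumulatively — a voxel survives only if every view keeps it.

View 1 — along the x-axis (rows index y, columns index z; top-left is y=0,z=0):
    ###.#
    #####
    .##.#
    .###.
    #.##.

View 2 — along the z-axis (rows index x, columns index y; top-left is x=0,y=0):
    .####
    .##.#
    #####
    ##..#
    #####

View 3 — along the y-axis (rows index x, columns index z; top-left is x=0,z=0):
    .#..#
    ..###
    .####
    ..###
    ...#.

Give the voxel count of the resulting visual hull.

start: 5×5×5 = 125 voxels
V1 x: intersect with YZ mask (18 set) -- 90 left
V2 z: intersect with XY mask (20 set) -- 73 left
V3 y: intersect with XZ mask (13 set) -- 37 left

voxel count = 37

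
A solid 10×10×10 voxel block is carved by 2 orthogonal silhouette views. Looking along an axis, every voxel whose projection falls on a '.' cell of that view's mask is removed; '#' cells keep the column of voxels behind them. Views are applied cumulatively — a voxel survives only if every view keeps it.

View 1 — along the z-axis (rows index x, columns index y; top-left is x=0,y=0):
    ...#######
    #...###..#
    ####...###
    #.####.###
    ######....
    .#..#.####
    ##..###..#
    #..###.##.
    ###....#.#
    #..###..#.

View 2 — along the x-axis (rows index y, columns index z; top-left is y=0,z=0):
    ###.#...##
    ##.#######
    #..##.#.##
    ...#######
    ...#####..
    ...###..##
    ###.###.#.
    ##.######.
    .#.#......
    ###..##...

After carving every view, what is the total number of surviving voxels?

start: 10×10×10 = 1000 voxels
  1. axis=2 (XY plane), |mask|=61  ⇒  voxels=610
  2. axis=0 (YZ plane), |mask|=60  ⇒  voxels=357

357 voxels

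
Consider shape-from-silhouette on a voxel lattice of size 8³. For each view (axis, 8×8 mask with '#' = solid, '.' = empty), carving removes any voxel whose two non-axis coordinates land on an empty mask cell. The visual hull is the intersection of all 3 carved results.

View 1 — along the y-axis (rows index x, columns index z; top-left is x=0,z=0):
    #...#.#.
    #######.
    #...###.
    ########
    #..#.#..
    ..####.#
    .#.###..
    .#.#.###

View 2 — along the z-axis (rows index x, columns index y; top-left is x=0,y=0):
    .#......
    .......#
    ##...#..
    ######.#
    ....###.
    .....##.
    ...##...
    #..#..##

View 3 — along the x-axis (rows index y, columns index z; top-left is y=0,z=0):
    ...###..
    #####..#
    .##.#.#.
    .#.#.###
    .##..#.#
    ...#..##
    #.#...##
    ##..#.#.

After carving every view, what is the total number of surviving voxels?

initial block: 8^3 = 512
carve view 1 (along y, XZ-mask fill 39/64): 312 voxels remain
carve view 2 (along z, XY-mask fill 23/64): 125 voxels remain
carve view 3 (along x, YZ-mask fill 33/64): 63 voxels remain

voxel count = 63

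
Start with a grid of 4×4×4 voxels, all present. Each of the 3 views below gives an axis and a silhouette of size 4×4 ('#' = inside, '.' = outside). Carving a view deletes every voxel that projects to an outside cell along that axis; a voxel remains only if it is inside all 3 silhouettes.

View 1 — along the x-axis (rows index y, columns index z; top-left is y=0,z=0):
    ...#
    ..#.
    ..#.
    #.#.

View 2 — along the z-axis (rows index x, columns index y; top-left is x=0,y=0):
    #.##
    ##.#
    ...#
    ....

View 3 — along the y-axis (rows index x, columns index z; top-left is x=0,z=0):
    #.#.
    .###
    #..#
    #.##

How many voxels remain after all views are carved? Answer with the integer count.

before carving: 64 voxels (4×4×4)
V1 x: intersect with YZ mask (5 set) -- 20 left
V2 z: intersect with XY mask (7 set) -- 10 left
V3 y: intersect with XZ mask (10 set) -- 7 left

voxel count = 7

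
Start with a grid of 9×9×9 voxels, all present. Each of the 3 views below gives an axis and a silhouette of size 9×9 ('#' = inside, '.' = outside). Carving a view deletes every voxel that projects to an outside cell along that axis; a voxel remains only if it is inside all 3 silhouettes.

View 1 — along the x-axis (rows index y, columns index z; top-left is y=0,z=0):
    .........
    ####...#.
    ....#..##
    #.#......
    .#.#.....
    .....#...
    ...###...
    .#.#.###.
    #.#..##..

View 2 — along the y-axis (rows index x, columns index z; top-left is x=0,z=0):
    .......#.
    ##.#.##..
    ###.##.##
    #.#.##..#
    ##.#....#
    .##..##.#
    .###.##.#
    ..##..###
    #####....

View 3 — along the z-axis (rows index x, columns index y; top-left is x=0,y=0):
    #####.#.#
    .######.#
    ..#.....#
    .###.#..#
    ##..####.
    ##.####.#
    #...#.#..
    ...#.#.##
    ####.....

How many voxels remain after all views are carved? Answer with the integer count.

voxel count = 64

full grid |V| = 729
  1. axis=0 (YZ plane), |mask|=25  ⇒  voxels=225
  2. axis=1 (XZ plane), |mask|=43  ⇒  voxels=120
  3. axis=2 (XY plane), |mask|=45  ⇒  voxels=64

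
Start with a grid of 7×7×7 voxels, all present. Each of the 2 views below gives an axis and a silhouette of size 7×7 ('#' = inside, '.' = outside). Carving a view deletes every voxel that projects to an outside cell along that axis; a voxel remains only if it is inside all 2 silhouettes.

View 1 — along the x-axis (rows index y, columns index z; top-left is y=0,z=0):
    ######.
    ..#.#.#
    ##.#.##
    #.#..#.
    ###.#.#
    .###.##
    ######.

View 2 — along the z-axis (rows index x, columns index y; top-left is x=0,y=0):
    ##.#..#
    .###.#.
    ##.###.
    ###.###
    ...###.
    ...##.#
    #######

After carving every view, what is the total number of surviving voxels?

initial block: 7^3 = 343
step 1: project along x, AND mask (33/49) → |grid| = 231
step 2: project along z, AND mask (32/49) → |grid| = 146

146 voxels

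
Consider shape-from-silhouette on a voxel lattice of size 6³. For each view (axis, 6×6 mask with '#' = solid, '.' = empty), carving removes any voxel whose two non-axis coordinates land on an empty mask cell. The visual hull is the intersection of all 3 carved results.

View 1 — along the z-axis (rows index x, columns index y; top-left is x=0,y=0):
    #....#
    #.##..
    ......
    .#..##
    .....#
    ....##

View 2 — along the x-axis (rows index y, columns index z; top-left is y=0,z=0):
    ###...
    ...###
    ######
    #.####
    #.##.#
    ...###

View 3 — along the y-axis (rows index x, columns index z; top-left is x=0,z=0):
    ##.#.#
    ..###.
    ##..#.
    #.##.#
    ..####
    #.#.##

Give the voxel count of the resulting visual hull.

before carving: 216 voxels (6×6×6)
step 1: project along z, AND mask (11/36) → |grid| = 66
step 2: project along x, AND mask (24/36) → |grid| = 40
step 3: project along y, AND mask (22/36) → |grid| = 27

|visual hull| = 27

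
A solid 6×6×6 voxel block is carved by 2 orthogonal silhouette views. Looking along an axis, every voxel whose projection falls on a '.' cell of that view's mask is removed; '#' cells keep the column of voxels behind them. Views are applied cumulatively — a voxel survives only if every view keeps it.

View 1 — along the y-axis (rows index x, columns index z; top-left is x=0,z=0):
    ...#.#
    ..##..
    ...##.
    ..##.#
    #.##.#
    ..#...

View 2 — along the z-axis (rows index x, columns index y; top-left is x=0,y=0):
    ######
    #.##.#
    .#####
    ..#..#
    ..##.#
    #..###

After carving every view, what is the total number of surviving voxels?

52 voxels

full grid |V| = 216
carve view 1 (along y, XZ-mask fill 14/36): 84 voxels remain
carve view 2 (along z, XY-mask fill 24/36): 52 voxels remain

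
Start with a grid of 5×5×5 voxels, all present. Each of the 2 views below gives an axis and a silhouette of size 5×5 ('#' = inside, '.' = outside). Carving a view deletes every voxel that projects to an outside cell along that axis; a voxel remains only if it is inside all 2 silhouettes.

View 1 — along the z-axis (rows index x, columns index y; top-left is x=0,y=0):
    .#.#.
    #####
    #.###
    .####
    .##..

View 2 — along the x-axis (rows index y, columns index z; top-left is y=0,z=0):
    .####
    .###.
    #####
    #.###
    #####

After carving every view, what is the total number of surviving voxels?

initial block: 5^3 = 125
step 1: project along z, AND mask (17/25) → |grid| = 85
step 2: project along x, AND mask (21/25) → |grid| = 71

remaining voxels: 71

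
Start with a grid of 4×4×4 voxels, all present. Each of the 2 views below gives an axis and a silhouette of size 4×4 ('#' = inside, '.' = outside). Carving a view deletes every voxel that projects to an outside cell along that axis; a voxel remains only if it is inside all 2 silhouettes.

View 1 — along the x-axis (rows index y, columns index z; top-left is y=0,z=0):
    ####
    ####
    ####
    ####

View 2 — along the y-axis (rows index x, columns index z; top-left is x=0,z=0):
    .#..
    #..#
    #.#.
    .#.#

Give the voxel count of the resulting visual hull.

28 voxels

initial block: 4^3 = 64
  1. axis=0 (YZ plane), |mask|=16  ⇒  voxels=64
  2. axis=1 (XZ plane), |mask|=7  ⇒  voxels=28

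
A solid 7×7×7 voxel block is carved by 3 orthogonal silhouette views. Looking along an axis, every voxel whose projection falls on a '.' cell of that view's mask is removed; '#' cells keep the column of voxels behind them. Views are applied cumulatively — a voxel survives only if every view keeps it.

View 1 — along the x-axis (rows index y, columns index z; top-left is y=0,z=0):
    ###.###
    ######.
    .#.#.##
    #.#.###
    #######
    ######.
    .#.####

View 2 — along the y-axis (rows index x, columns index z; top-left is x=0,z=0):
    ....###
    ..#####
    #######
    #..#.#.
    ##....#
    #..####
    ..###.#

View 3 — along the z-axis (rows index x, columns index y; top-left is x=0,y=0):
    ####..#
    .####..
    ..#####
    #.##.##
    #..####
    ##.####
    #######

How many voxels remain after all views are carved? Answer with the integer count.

remaining voxels: 125

initial block: 7^3 = 343
  1. axis=0 (YZ plane), |mask|=39  ⇒  voxels=273
  2. axis=1 (XZ plane), |mask|=30  ⇒  voxels=167
  3. axis=2 (XY plane), |mask|=37  ⇒  voxels=125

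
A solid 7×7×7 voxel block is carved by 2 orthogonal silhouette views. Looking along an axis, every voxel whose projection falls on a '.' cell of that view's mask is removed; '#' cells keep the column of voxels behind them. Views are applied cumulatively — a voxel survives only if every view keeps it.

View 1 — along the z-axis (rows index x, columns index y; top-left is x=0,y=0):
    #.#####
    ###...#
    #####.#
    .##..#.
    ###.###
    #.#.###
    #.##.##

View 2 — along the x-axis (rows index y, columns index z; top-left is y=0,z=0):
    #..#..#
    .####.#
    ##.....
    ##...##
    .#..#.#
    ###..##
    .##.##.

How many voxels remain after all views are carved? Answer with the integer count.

|visual hull| = 125

start: 7×7×7 = 343 voxels
  1. axis=2 (XY plane), |mask|=35  ⇒  voxels=245
  2. axis=0 (YZ plane), |mask|=26  ⇒  voxels=125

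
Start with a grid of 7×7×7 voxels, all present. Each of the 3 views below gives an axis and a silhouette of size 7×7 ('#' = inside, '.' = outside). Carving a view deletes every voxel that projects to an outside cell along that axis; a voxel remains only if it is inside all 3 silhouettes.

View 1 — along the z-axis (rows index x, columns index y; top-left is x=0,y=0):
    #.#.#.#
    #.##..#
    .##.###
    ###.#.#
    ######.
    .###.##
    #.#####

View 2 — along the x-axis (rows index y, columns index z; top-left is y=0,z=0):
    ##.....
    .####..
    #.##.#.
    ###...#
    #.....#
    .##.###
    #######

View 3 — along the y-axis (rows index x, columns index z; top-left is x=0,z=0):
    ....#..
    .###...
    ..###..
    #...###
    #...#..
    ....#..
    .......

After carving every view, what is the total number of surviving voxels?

voxel count = 38

start: 7×7×7 = 343 voxels
after view 1 [z-axis, 35 of 49 cells solid] → remaining = 245
after view 2 [x-axis, 28 of 49 cells solid] → remaining = 142
after view 3 [y-axis, 14 of 49 cells solid] → remaining = 38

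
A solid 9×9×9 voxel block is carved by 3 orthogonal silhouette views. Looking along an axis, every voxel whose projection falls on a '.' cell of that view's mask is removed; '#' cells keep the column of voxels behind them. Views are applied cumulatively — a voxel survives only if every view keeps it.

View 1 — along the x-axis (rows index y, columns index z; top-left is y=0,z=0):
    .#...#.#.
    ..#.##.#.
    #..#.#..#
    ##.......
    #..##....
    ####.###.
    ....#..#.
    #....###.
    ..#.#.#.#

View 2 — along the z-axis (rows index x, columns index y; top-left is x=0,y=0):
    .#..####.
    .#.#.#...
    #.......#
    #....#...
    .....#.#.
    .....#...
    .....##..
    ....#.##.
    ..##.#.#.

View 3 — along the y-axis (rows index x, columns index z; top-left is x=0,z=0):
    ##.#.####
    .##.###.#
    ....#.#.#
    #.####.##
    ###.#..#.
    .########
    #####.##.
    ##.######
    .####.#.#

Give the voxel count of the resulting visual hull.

|visual hull| = 70

before carving: 729 voxels (9×9×9)
step 1: project along x, AND mask (33/81) → |grid| = 297
step 2: project along z, AND mask (24/81) → |grid| = 103
step 3: project along y, AND mask (57/81) → |grid| = 70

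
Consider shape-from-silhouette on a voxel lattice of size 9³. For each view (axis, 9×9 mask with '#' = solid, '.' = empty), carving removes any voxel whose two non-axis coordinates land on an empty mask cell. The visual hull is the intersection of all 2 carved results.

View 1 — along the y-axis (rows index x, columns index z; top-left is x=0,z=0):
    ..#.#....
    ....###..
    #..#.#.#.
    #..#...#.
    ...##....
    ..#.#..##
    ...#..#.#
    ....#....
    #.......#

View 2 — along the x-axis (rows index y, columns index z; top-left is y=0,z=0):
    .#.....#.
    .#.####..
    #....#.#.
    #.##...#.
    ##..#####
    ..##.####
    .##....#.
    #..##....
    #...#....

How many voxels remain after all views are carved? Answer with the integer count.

95 voxels

start: 9×9×9 = 729 voxels
[1] y-view keeps 24 columns → grid now 216
[2] x-view keeps 35 columns → grid now 95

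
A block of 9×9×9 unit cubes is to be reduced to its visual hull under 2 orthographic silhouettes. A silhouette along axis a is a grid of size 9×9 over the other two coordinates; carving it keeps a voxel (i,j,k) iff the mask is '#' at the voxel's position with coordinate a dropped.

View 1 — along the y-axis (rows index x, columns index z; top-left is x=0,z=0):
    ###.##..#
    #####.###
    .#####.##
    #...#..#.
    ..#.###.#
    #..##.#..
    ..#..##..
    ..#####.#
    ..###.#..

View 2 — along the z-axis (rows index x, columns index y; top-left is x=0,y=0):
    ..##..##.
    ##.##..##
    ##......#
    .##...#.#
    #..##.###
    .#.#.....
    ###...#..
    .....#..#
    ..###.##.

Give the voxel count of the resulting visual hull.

187 voxels

start: 9×9×9 = 729 voxels
[1] y-view keeps 46 columns → grid now 414
[2] z-view keeps 36 columns → grid now 187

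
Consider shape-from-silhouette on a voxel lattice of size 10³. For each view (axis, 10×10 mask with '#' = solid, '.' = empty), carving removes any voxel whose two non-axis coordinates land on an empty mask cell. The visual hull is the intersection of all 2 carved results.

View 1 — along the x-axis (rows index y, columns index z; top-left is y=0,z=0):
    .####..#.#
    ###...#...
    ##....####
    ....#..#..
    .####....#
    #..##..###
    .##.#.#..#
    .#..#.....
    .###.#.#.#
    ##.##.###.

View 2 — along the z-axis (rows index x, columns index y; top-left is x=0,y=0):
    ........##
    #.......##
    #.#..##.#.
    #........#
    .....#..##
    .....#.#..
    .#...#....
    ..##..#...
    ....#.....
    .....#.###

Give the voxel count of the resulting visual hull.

before carving: 1000 voxels (10×10×10)
step 1: project along x, AND mask (49/100) → |grid| = 490
step 2: project along z, AND mask (27/100) → |grid| = 150

150 voxels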